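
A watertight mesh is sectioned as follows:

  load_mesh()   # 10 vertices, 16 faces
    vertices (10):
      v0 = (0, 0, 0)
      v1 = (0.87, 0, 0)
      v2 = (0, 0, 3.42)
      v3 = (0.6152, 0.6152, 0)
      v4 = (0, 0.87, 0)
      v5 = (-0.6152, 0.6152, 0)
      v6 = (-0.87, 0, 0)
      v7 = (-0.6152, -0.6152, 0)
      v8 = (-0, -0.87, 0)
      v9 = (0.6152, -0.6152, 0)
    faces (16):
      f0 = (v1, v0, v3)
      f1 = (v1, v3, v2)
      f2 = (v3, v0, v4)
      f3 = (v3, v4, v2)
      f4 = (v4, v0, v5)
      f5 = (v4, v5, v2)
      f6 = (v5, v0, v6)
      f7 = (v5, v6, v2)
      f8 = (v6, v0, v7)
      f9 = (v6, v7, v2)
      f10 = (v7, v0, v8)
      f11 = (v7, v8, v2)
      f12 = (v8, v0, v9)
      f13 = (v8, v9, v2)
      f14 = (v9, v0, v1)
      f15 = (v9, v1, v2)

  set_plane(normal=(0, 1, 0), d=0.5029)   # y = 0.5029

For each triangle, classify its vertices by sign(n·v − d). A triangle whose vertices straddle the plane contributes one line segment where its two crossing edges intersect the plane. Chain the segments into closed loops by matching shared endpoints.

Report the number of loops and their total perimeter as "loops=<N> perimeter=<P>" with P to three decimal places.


Straddling triangles (8 of 16):
  (v1,v0,v3) [--+] → (0.5029, 0.5029, 0)–(0.661712, 0.5029, 0)  len=0.1588
  (v1,v3,v2) [-+-] → (0.661712, 0.5029, 0)–(0.5029, 0.5029, 0.624295)  len=0.6442
  (v3,v0,v4) [+-+] → (0.5029, 0.5029, 0)–(0, 0.5029, 0)  len=0.5029
  (v3,v4,v2) [++-] → (0, 0.5029, 1.44308)–(0.5029, 0.5029, 0.624295)  len=0.9609
  (v4,v0,v5) [+-+] → (0, 0.5029, 0)–(-0.5029, 0.5029, 0)  len=0.5029
  (v4,v5,v2) [++-] → (-0.5029, 0.5029, 0.624295)–(0, 0.5029, 1.44308)  len=0.9609
  (v5,v0,v6) [+--] → (-0.5029, 0.5029, 0)–(-0.661712, 0.5029, 0)  len=0.1588
  (v5,v6,v2) [+--] → (-0.661712, 0.5029, 0)–(-0.5029, 0.5029, 0.624295)  len=0.6442

Chained into 1 loop(s):
  loop 1: 8 segments, perimeter = 4.5336
Total perimeter = 4.534

loops=1 perimeter=4.534


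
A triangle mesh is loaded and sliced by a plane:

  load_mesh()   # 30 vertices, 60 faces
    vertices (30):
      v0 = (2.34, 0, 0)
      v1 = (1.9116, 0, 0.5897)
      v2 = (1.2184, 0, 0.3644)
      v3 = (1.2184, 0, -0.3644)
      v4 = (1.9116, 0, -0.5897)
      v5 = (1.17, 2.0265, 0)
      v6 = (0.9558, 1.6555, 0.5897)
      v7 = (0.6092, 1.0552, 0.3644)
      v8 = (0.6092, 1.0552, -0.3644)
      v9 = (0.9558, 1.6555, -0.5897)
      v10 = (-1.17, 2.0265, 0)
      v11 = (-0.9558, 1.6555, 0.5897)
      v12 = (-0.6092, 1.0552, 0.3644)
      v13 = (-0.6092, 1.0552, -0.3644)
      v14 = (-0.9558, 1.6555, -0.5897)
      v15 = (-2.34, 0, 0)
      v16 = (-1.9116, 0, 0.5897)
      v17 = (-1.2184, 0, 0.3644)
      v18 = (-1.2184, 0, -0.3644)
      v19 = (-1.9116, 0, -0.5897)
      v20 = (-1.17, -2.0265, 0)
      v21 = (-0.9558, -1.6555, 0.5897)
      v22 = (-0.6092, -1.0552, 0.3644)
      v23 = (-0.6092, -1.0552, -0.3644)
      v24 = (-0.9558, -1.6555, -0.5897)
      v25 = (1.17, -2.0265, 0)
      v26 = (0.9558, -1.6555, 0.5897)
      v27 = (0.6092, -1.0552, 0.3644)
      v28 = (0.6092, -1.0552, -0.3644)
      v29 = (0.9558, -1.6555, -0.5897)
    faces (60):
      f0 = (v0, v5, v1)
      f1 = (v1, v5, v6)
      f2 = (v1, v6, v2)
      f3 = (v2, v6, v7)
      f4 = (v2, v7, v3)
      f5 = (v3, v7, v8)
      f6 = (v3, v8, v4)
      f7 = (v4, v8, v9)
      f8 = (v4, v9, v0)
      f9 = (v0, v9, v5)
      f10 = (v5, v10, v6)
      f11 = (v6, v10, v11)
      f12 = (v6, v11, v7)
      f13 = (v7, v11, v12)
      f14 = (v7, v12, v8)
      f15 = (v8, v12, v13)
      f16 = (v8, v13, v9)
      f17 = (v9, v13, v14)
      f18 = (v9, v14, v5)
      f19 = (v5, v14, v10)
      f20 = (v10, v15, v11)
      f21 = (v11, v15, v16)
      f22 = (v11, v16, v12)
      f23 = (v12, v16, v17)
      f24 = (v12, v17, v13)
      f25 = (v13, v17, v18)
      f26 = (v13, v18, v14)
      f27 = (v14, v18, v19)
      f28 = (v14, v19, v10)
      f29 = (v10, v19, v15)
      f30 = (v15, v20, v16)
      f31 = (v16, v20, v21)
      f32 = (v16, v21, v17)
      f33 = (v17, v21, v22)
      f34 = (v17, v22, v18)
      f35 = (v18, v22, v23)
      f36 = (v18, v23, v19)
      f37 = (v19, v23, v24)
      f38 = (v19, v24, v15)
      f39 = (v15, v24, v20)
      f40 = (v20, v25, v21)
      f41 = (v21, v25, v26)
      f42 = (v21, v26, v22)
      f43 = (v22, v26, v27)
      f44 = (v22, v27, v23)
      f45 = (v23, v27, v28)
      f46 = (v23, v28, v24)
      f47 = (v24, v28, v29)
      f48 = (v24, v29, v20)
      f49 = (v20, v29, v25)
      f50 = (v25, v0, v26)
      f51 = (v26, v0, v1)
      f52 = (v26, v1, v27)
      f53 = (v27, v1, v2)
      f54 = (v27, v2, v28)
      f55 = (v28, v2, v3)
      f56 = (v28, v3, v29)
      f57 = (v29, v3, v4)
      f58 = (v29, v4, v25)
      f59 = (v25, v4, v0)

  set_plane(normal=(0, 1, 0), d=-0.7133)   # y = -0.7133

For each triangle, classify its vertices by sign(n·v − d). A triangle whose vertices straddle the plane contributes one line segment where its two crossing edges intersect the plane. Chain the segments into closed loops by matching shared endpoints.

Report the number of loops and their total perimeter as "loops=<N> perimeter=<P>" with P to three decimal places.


loops=2 perimeter=7.289

Straddling triangles (20 of 60):
  (v15,v20,v16) [+-+] → (-1.92818, -0.7133, 0)–(-1.65057, -0.7133, 0.382134)  len=0.4723
  (v16,v20,v21) [+--] → (-1.65057, -0.7133, 0.382134)–(-1.49978, -0.7133, 0.5897)  len=0.2566
  (v16,v21,v17) [+-+] → (-1.49978, -0.7133, 0.5897)–(-1.10525, -0.7133, 0.461474)  len=0.4148
  (v17,v21,v22) [+--] → (-1.10525, -0.7133, 0.461474)–(-0.80659, -0.7133, 0.3644)  len=0.3140
  (v17,v22,v18) [+-+] → (-0.80659, -0.7133, 0.3644)–(-0.80659, -0.7133, 0.128258)  len=0.2361
  (v18,v22,v23) [+--] → (-0.80659, -0.7133, 0.128258)–(-0.80659, -0.7133, -0.3644)  len=0.4927
  (v18,v23,v19) [+-+] → (-0.80659, -0.7133, -0.3644)–(-1.0312, -0.7133, -0.4374)  len=0.2362
  (v19,v23,v24) [+--] → (-1.0312, -0.7133, -0.4374)–(-1.49978, -0.7133, -0.5897)  len=0.4927
  (v19,v24,v15) [+-+] → (-1.49978, -0.7133, -0.5897)–(-1.74359, -0.7133, -0.254082)  len=0.4148
  (v15,v24,v20) [+--] → (-1.74359, -0.7133, -0.254082)–(-1.92818, -0.7133, 0)  len=0.3141
  (v25,v0,v26) [-+-] → (1.92818, -0.7133, 0)–(1.74359, -0.7133, 0.254082)  len=0.3141
  (v26,v0,v1) [-++] → (1.74359, -0.7133, 0.254082)–(1.49978, -0.7133, 0.5897)  len=0.4148
  (v26,v1,v27) [-+-] → (1.49978, -0.7133, 0.5897)–(1.0312, -0.7133, 0.4374)  len=0.4927
  (v27,v1,v2) [-++] → (1.0312, -0.7133, 0.4374)–(0.80659, -0.7133, 0.3644)  len=0.2362
  (v27,v2,v28) [-+-] → (0.80659, -0.7133, 0.3644)–(0.80659, -0.7133, -0.128258)  len=0.4927
  (v28,v2,v3) [-++] → (0.80659, -0.7133, -0.128258)–(0.80659, -0.7133, -0.3644)  len=0.2361
  (v28,v3,v29) [-+-] → (0.80659, -0.7133, -0.3644)–(1.10525, -0.7133, -0.461474)  len=0.3140
  (v29,v3,v4) [-++] → (1.10525, -0.7133, -0.461474)–(1.49978, -0.7133, -0.5897)  len=0.4148
  (v29,v4,v25) [-+-] → (1.49978, -0.7133, -0.5897)–(1.65057, -0.7133, -0.382134)  len=0.2566
  (v25,v4,v0) [-++] → (1.65057, -0.7133, -0.382134)–(1.92818, -0.7133, 0)  len=0.4723

Chained into 2 loop(s):
  loop 1: 10 segments, perimeter = 3.6443
  loop 2: 10 segments, perimeter = 3.6443
Total perimeter = 7.289


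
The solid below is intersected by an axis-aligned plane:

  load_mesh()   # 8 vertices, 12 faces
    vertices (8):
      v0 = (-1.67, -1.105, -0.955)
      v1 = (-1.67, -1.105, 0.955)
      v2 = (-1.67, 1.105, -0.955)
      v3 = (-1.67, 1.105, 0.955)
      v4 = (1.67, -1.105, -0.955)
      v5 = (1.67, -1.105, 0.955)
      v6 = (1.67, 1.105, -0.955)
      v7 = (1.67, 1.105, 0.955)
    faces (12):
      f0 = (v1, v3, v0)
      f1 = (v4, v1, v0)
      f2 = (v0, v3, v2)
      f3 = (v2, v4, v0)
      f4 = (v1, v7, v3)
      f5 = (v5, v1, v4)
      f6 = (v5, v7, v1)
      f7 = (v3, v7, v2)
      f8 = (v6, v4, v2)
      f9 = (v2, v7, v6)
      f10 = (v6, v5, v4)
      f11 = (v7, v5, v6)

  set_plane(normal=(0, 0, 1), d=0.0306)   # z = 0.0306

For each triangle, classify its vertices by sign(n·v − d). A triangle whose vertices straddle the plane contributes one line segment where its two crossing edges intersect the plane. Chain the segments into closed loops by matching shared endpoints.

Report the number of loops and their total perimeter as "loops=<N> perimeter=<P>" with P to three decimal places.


loops=1 perimeter=11.100

Straddling triangles (8 of 12):
  (v1,v3,v0) [++-] → (-1.67, 0.0354063, 0.0306)–(-1.67, -1.105, 0.0306)  len=1.1404
  (v4,v1,v0) [-+-] → (-0.0535099, -1.105, 0.0306)–(-1.67, -1.105, 0.0306)  len=1.6165
  (v0,v3,v2) [-+-] → (-1.67, 0.0354063, 0.0306)–(-1.67, 1.105, 0.0306)  len=1.0696
  (v5,v1,v4) [++-] → (-0.0535099, -1.105, 0.0306)–(1.67, -1.105, 0.0306)  len=1.7235
  (v3,v7,v2) [++-] → (0.0535099, 1.105, 0.0306)–(-1.67, 1.105, 0.0306)  len=1.7235
  (v2,v7,v6) [-+-] → (0.0535099, 1.105, 0.0306)–(1.67, 1.105, 0.0306)  len=1.6165
  (v6,v5,v4) [-+-] → (1.67, -0.0354063, 0.0306)–(1.67, -1.105, 0.0306)  len=1.0696
  (v7,v5,v6) [++-] → (1.67, -0.0354063, 0.0306)–(1.67, 1.105, 0.0306)  len=1.1404

Chained into 1 loop(s):
  loop 1: 8 segments, perimeter = 11.1000
Total perimeter = 11.100


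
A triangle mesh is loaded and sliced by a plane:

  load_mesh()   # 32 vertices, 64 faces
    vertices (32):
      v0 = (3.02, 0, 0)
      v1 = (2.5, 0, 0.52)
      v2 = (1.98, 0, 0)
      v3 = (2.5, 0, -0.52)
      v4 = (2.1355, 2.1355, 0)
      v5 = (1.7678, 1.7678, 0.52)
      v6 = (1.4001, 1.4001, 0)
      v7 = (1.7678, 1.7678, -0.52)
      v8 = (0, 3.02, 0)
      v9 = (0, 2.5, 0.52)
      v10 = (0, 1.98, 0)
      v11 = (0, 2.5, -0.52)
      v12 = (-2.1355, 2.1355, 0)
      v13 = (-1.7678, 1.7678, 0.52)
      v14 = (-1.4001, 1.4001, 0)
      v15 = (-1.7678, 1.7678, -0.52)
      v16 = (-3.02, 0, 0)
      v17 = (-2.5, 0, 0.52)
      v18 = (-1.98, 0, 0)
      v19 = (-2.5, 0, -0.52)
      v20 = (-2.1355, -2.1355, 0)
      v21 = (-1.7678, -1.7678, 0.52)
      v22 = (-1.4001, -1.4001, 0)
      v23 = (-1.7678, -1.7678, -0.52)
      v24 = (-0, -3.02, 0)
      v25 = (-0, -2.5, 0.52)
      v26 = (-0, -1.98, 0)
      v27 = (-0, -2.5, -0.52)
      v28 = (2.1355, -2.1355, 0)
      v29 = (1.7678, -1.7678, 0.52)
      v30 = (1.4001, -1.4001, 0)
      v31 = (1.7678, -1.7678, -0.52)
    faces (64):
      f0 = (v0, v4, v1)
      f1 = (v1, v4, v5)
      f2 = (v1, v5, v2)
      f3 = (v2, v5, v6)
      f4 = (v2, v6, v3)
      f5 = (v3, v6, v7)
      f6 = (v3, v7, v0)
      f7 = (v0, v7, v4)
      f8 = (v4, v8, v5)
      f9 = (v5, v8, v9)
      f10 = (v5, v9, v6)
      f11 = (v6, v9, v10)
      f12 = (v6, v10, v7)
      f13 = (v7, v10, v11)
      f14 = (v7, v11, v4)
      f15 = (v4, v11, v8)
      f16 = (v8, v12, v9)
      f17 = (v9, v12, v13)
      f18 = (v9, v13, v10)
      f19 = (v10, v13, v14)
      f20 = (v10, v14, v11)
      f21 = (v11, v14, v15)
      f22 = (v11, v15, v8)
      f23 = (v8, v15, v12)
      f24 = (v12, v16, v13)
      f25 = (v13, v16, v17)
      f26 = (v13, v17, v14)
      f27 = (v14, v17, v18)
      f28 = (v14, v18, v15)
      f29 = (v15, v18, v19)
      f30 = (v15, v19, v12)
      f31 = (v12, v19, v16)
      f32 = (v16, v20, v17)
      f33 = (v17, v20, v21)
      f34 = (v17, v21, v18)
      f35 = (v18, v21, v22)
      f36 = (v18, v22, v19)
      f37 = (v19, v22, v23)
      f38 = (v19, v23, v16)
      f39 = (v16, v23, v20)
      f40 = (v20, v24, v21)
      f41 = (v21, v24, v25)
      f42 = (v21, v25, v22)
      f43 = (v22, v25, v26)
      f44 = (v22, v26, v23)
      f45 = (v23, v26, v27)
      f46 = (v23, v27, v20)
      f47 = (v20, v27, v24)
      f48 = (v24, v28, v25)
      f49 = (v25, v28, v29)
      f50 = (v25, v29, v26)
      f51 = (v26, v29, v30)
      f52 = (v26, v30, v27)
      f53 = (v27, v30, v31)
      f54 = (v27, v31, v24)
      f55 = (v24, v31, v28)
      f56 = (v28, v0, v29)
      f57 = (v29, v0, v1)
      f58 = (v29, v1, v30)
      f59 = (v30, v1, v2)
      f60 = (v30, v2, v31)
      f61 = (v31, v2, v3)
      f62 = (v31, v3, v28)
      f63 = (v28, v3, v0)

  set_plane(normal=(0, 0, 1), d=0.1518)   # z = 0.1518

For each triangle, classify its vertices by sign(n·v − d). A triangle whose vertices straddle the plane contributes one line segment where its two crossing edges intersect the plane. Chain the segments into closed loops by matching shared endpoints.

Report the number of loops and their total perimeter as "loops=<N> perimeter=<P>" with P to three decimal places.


loops=2 perimeter=30.615

Straddling triangles (32 of 64):
  (v0,v4,v1) [--+] → (2.24191, 1.5121, 0.1518)–(2.8682, 0, 0.1518)  len=1.6367
  (v1,v4,v5) [+-+] → (2.24191, 1.5121, 0.1518)–(2.02816, 2.02816, 0.1518)  len=0.5586
  (v1,v5,v2) [++-] → (1.91805, 0.516062, 0.1518)–(2.1318, 0, 0.1518)  len=0.5586
  (v2,v5,v6) [-+-] → (1.91805, 0.516062, 0.1518)–(1.50744, 1.50744, 0.1518)  len=1.0730
  (v4,v8,v5) [--+] → (0.516062, 2.65445, 0.1518)–(2.02816, 2.02816, 0.1518)  len=1.6367
  (v5,v8,v9) [+-+] → (0.516062, 2.65445, 0.1518)–(0, 2.8682, 0.1518)  len=0.5586
  (v5,v9,v6) [++-] → (0.991379, 1.72119, 0.1518)–(1.50744, 1.50744, 0.1518)  len=0.5586
  (v6,v9,v10) [-+-] → (0.991378, 1.72119, 0.1518)–(0, 2.1318, 0.1518)  len=1.0730
  (v8,v12,v9) [--+] → (-1.5121, 2.24191, 0.1518)–(0, 2.8682, 0.1518)  len=1.6367
  (v9,v12,v13) [+-+] → (-1.5121, 2.24191, 0.1518)–(-2.02816, 2.02816, 0.1518)  len=0.5586
  (v9,v13,v10) [++-] → (-0.516062, 1.91805, 0.1518)–(0, 2.1318, 0.1518)  len=0.5586
  (v10,v13,v14) [-+-] → (-0.516062, 1.91805, 0.1518)–(-1.50744, 1.50744, 0.1518)  len=1.0730
  (v12,v16,v13) [--+] → (-2.65445, 0.516062, 0.1518)–(-2.02816, 2.02816, 0.1518)  len=1.6367
  (v13,v16,v17) [+-+] → (-2.65445, 0.516062, 0.1518)–(-2.8682, 0, 0.1518)  len=0.5586
  (v13,v17,v14) [++-] → (-1.72119, 0.991379, 0.1518)–(-1.50744, 1.50744, 0.1518)  len=0.5586
  (v14,v17,v18) [-+-] → (-1.72119, 0.991378, 0.1518)–(-2.1318, 0, 0.1518)  len=1.0730
  (v16,v20,v17) [--+] → (-2.24191, -1.5121, 0.1518)–(-2.8682, 0, 0.1518)  len=1.6367
  (v17,v20,v21) [+-+] → (-2.24191, -1.5121, 0.1518)–(-2.02816, -2.02816, 0.1518)  len=0.5586
  (v17,v21,v18) [++-] → (-1.91805, -0.516062, 0.1518)–(-2.1318, 0, 0.1518)  len=0.5586
  (v18,v21,v22) [-+-] → (-1.91805, -0.516062, 0.1518)–(-1.50744, -1.50744, 0.1518)  len=1.0730
  (v20,v24,v21) [--+] → (-0.516062, -2.65445, 0.1518)–(-2.02816, -2.02816, 0.1518)  len=1.6367
  (v21,v24,v25) [+-+] → (-0.516062, -2.65445, 0.1518)–(0, -2.8682, 0.1518)  len=0.5586
  (v21,v25,v22) [++-] → (-0.991379, -1.72119, 0.1518)–(-1.50744, -1.50744, 0.1518)  len=0.5586
  (v22,v25,v26) [-+-] → (-0.991378, -1.72119, 0.1518)–(0, -2.1318, 0.1518)  len=1.0730
  (v24,v28,v25) [--+] → (1.5121, -2.24191, 0.1518)–(0, -2.8682, 0.1518)  len=1.6367
  (v25,v28,v29) [+-+] → (1.5121, -2.24191, 0.1518)–(2.02816, -2.02816, 0.1518)  len=0.5586
  (v25,v29,v26) [++-] → (0.516062, -1.91805, 0.1518)–(0, -2.1318, 0.1518)  len=0.5586
  (v26,v29,v30) [-+-] → (0.516062, -1.91805, 0.1518)–(1.50744, -1.50744, 0.1518)  len=1.0730
  (v28,v0,v29) [--+] → (2.65445, -0.516062, 0.1518)–(2.02816, -2.02816, 0.1518)  len=1.6367
  (v29,v0,v1) [+-+] → (2.65445, -0.516062, 0.1518)–(2.8682, 0, 0.1518)  len=0.5586
  (v29,v1,v30) [++-] → (1.72119, -0.991379, 0.1518)–(1.50744, -1.50744, 0.1518)  len=0.5586
  (v30,v1,v2) [-+-] → (1.72119, -0.991378, 0.1518)–(2.1318, 0, 0.1518)  len=1.0730

Chained into 2 loop(s):
  loop 1: 16 segments, perimeter = 17.5620
  loop 2: 16 segments, perimeter = 13.0530
Total perimeter = 30.615


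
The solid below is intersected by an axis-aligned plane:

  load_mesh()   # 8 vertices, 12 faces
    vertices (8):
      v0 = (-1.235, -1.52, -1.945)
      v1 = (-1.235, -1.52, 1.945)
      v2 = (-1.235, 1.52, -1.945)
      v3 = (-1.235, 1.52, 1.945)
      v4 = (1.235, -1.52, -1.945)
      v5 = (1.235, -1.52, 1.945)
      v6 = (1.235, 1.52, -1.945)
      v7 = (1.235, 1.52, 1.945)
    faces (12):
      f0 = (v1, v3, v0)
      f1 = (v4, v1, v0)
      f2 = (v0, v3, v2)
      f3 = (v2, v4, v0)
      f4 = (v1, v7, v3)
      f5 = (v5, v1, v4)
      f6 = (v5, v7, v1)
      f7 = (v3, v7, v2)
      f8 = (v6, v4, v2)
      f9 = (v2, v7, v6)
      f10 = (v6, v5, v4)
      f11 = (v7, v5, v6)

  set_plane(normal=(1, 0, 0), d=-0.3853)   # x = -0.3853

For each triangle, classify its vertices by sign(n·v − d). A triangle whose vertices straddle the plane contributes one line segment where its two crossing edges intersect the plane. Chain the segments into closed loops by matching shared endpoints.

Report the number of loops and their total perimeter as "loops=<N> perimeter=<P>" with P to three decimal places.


loops=1 perimeter=13.860

Straddling triangles (8 of 12):
  (v4,v1,v0) [+--] → (-0.3853, -1.52, 0.606809)–(-0.3853, -1.52, -1.945)  len=2.5518
  (v2,v4,v0) [-+-] → (-0.3853, 0.474215, -1.945)–(-0.3853, -1.52, -1.945)  len=1.9942
  (v1,v7,v3) [-+-] → (-0.3853, -0.474215, 1.945)–(-0.3853, 1.52, 1.945)  len=1.9942
  (v5,v1,v4) [+-+] → (-0.3853, -1.52, 1.945)–(-0.3853, -1.52, 0.606809)  len=1.3382
  (v5,v7,v1) [++-] → (-0.3853, -0.474215, 1.945)–(-0.3853, -1.52, 1.945)  len=1.0458
  (v3,v7,v2) [-+-] → (-0.3853, 1.52, 1.945)–(-0.3853, 1.52, -0.606809)  len=2.5518
  (v6,v4,v2) [++-] → (-0.3853, 0.474215, -1.945)–(-0.3853, 1.52, -1.945)  len=1.0458
  (v2,v7,v6) [-++] → (-0.3853, 1.52, -0.606809)–(-0.3853, 1.52, -1.945)  len=1.3382

Chained into 1 loop(s):
  loop 1: 8 segments, perimeter = 13.8600
Total perimeter = 13.860


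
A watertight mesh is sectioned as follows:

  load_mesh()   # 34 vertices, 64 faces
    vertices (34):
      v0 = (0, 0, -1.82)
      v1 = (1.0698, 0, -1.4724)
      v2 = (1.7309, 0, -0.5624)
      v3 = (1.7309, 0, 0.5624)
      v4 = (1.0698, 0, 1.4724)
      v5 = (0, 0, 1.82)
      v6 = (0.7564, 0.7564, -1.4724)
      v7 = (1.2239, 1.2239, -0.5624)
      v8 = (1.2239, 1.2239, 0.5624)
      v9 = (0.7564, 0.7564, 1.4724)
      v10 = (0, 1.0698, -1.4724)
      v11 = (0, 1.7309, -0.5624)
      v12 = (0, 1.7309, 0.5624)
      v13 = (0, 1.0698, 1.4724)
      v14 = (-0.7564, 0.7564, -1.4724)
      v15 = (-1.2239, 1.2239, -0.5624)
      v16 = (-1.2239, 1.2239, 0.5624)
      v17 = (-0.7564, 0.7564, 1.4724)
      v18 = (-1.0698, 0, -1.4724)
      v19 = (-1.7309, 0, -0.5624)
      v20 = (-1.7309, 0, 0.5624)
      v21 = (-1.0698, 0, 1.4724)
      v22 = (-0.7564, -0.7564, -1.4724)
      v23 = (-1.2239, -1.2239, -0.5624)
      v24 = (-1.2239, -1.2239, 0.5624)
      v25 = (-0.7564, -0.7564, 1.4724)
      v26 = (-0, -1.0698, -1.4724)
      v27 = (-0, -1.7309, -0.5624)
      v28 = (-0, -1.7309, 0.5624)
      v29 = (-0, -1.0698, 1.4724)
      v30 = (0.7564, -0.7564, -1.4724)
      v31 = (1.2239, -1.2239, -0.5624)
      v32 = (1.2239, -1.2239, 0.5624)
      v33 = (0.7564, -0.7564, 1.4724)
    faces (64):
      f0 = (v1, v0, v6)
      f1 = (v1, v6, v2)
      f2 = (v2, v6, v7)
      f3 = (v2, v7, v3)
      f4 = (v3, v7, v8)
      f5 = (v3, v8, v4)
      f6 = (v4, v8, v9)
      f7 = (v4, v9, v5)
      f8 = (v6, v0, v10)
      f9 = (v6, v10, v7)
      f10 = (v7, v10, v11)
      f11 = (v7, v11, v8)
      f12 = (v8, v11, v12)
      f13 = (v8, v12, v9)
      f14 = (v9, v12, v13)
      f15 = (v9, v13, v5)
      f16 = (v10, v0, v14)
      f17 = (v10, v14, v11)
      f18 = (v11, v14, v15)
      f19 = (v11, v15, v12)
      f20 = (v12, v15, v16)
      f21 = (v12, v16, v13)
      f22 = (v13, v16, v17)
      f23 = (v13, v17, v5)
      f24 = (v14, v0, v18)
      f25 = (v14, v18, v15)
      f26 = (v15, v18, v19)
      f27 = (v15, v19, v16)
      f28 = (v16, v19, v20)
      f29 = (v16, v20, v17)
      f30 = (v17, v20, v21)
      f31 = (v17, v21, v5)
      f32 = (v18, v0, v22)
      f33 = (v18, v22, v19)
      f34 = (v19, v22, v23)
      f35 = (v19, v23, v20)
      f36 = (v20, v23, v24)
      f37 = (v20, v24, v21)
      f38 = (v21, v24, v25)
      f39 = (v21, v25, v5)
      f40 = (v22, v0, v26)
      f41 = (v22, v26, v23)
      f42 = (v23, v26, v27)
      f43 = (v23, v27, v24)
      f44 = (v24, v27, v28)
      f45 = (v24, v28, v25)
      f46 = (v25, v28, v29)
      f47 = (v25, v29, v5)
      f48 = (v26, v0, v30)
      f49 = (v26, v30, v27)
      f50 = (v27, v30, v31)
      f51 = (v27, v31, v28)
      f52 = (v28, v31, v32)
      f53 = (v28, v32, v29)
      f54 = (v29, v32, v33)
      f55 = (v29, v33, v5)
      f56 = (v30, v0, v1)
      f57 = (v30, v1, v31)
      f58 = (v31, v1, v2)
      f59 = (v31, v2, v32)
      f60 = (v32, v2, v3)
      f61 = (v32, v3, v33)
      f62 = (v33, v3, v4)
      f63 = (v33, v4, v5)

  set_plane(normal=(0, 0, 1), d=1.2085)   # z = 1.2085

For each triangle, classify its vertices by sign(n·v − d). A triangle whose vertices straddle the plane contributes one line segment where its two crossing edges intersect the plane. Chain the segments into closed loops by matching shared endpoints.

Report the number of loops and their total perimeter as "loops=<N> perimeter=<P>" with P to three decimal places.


Straddling triangles (16 of 64):
  (v3,v8,v4) [--+] → (1.11449, 0.354931, 1.2085)–(1.26152, 0, 1.2085)  len=0.3842
  (v4,v8,v9) [+-+] → (1.11449, 0.354931, 1.2085)–(0.891975, 0.891975, 1.2085)  len=0.5813
  (v8,v12,v9) [--+] → (0.537044, 1.039, 1.2085)–(0.891975, 0.891975, 1.2085)  len=0.3842
  (v9,v12,v13) [+-+] → (0.537044, 1.039, 1.2085)–(0, 1.26152, 1.2085)  len=0.5813
  (v12,v16,v13) [--+] → (-0.354931, 1.11449, 1.2085)–(0, 1.26152, 1.2085)  len=0.3842
  (v13,v16,v17) [+-+] → (-0.354931, 1.11449, 1.2085)–(-0.891975, 0.891975, 1.2085)  len=0.5813
  (v16,v20,v17) [--+] → (-1.039, 0.537044, 1.2085)–(-0.891975, 0.891975, 1.2085)  len=0.3842
  (v17,v20,v21) [+-+] → (-1.039, 0.537044, 1.2085)–(-1.26152, 0, 1.2085)  len=0.5813
  (v20,v24,v21) [--+] → (-1.11449, -0.354931, 1.2085)–(-1.26152, 0, 1.2085)  len=0.3842
  (v21,v24,v25) [+-+] → (-1.11449, -0.354931, 1.2085)–(-0.891975, -0.891975, 1.2085)  len=0.5813
  (v24,v28,v25) [--+] → (-0.537044, -1.039, 1.2085)–(-0.891975, -0.891975, 1.2085)  len=0.3842
  (v25,v28,v29) [+-+] → (-0.537044, -1.039, 1.2085)–(0, -1.26152, 1.2085)  len=0.5813
  (v28,v32,v29) [--+] → (0.354931, -1.11449, 1.2085)–(0, -1.26152, 1.2085)  len=0.3842
  (v29,v32,v33) [+-+] → (0.354931, -1.11449, 1.2085)–(0.891975, -0.891975, 1.2085)  len=0.5813
  (v32,v3,v33) [--+] → (1.039, -0.537044, 1.2085)–(0.891975, -0.891975, 1.2085)  len=0.3842
  (v33,v3,v4) [+-+] → (1.039, -0.537044, 1.2085)–(1.26152, 0, 1.2085)  len=0.5813

Chained into 1 loop(s):
  loop 1: 16 segments, perimeter = 7.7240
Total perimeter = 7.724

loops=1 perimeter=7.724


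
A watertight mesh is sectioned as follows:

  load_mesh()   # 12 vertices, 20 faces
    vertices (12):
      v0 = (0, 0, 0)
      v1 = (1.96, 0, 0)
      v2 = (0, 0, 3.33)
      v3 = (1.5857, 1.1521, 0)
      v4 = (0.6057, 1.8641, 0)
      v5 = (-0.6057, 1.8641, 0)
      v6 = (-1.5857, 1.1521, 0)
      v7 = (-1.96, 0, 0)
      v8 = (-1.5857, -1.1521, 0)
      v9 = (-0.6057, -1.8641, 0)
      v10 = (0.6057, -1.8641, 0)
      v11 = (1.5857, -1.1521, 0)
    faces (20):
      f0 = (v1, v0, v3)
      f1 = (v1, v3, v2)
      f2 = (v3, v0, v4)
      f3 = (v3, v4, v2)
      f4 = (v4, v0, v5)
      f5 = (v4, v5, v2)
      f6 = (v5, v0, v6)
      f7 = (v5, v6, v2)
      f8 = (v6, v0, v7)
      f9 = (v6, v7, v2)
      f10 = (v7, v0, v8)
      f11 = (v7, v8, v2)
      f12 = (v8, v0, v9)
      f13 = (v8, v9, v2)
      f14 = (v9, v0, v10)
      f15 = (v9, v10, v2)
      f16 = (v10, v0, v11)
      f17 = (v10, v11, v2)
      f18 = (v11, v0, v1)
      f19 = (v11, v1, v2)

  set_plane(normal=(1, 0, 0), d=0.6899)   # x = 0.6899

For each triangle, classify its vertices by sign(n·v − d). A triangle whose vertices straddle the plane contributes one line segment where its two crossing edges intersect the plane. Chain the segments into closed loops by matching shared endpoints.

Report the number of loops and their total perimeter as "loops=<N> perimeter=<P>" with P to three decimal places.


Straddling triangles (8 of 20):
  (v1,v0,v3) [+-+] → (0.6899, 0, 0)–(0.6899, 0.501251, 0)  len=0.5013
  (v1,v3,v2) [++-] → (0.6899, 0.501251, 1.8812)–(0.6899, 0, 2.15787)  len=0.5725
  (v3,v0,v4) [+--] → (0.6899, 0.501251, 0)–(0.6899, 1.80293, 0)  len=1.3017
  (v3,v4,v2) [+--] → (0.6899, 1.80293, 0)–(0.6899, 0.501251, 1.8812)  len=2.2876
  (v10,v0,v11) [--+] → (0.6899, -0.501251, 0)–(0.6899, -1.80293, 0)  len=1.3017
  (v10,v11,v2) [-+-] → (0.6899, -1.80293, 0)–(0.6899, -0.501251, 1.8812)  len=2.2876
  (v11,v0,v1) [+-+] → (0.6899, -0.501251, 0)–(0.6899, 0, 0)  len=0.5013
  (v11,v1,v2) [++-] → (0.6899, 0, 2.15787)–(0.6899, -0.501251, 1.8812)  len=0.5725

Chained into 1 loop(s):
  loop 1: 8 segments, perimeter = 9.3262
Total perimeter = 9.326

loops=1 perimeter=9.326


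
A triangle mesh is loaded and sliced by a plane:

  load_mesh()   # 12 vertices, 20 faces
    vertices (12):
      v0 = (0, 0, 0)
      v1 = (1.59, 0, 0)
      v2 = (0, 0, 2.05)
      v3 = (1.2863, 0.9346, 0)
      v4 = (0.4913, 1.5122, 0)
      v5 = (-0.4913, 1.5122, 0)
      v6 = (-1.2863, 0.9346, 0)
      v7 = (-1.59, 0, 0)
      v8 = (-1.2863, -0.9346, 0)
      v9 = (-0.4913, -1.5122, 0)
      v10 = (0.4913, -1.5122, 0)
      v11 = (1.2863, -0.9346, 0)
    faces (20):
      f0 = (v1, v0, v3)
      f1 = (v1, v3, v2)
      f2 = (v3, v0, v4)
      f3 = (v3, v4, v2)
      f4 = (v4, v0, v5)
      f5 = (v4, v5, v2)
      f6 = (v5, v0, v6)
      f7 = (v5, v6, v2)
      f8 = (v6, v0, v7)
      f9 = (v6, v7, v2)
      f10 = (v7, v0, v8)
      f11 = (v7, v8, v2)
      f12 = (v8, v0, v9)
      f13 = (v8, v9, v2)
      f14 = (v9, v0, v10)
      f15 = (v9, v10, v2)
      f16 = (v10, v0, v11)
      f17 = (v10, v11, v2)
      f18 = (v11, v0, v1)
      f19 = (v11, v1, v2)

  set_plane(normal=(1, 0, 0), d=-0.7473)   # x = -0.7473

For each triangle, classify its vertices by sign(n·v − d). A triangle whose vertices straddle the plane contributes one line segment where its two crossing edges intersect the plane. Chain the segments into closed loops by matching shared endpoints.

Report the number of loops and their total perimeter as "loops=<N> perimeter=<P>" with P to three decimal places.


Straddling triangles (8 of 20):
  (v5,v0,v6) [++-] → (-0.7473, 0.542973, 0)–(-0.7473, 1.32621, 0)  len=0.7832
  (v5,v6,v2) [+-+] → (-0.7473, 1.32621, 0)–(-0.7473, 0.542973, 0.859014)  len=1.1625
  (v6,v0,v7) [-+-] → (-0.7473, 0.542973, 0)–(-0.7473, 0, 0)  len=0.5430
  (v6,v7,v2) [--+] → (-0.7473, 0, 1.0865)–(-0.7473, 0.542973, 0.859014)  len=0.5887
  (v7,v0,v8) [-+-] → (-0.7473, 0, 0)–(-0.7473, -0.542973, 0)  len=0.5430
  (v7,v8,v2) [--+] → (-0.7473, -0.542973, 0.859014)–(-0.7473, 0, 1.0865)  len=0.5887
  (v8,v0,v9) [-++] → (-0.7473, -0.542973, 0)–(-0.7473, -1.32621, 0)  len=0.7832
  (v8,v9,v2) [-++] → (-0.7473, -1.32621, 0)–(-0.7473, -0.542973, 0.859014)  len=1.1625

Chained into 1 loop(s):
  loop 1: 8 segments, perimeter = 6.1548
Total perimeter = 6.155

loops=1 perimeter=6.155


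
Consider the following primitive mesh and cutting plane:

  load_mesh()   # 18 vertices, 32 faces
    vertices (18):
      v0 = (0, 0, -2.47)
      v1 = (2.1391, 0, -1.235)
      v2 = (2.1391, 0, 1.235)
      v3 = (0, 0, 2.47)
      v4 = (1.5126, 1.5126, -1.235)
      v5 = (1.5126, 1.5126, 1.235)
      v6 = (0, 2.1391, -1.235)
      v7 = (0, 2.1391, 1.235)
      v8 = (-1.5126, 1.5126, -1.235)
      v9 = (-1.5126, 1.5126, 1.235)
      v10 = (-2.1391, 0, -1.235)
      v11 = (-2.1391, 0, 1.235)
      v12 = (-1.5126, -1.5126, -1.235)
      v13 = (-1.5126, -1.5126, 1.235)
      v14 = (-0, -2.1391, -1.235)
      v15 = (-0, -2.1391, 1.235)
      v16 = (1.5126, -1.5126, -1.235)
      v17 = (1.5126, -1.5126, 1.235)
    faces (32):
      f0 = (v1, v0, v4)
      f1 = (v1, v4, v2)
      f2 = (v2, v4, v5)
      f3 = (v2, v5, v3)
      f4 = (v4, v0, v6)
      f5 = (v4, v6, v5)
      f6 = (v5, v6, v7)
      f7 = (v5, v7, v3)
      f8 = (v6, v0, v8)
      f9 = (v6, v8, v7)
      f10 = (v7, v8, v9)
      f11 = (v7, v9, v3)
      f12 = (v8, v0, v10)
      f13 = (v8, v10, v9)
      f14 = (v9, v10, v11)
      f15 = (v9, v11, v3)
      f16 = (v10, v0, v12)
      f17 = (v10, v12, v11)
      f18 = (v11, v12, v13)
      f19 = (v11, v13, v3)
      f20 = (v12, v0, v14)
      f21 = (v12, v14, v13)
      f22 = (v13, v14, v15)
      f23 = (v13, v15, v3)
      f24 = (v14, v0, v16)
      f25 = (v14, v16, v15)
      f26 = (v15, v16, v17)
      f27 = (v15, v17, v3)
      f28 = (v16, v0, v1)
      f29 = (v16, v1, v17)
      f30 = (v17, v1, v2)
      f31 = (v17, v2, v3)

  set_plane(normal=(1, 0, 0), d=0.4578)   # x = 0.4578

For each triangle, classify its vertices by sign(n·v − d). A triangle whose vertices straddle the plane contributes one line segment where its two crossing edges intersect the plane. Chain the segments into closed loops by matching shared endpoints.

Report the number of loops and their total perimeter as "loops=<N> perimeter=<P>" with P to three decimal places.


Straddling triangles (12 of 32):
  (v1,v0,v4) [+-+] → (0.4578, 0, -2.20569)–(0.4578, 0.4578, -2.09622)  len=0.4707
  (v2,v5,v3) [++-] → (0.4578, 0.4578, 2.09622)–(0.4578, 0, 2.20569)  len=0.4707
  (v4,v0,v6) [+--] → (0.4578, 0.4578, -2.09622)–(0.4578, 1.94948, -1.235)  len=1.7224
  (v4,v6,v5) [+-+] → (0.4578, 1.94948, -1.235)–(0.4578, 1.94948, -0.487436)  len=0.7476
  (v5,v6,v7) [+--] → (0.4578, 1.94948, -0.487436)–(0.4578, 1.94948, 1.235)  len=1.7224
  (v5,v7,v3) [+--] → (0.4578, 1.94948, 1.235)–(0.4578, 0.4578, 2.09622)  len=1.7224
  (v14,v0,v16) [--+] → (0.4578, -0.4578, -2.09622)–(0.4578, -1.94948, -1.235)  len=1.7224
  (v14,v16,v15) [-+-] → (0.4578, -1.94948, -1.235)–(0.4578, -1.94948, 0.487436)  len=1.7224
  (v15,v16,v17) [-++] → (0.4578, -1.94948, 0.487436)–(0.4578, -1.94948, 1.235)  len=0.7476
  (v15,v17,v3) [-+-] → (0.4578, -1.94948, 1.235)–(0.4578, -0.4578, 2.09622)  len=1.7224
  (v16,v0,v1) [+-+] → (0.4578, -0.4578, -2.09622)–(0.4578, 0, -2.20569)  len=0.4707
  (v17,v2,v3) [++-] → (0.4578, 0, 2.20569)–(0.4578, -0.4578, 2.09622)  len=0.4707

Chained into 1 loop(s):
  loop 1: 12 segments, perimeter = 13.7126
Total perimeter = 13.713

loops=1 perimeter=13.713


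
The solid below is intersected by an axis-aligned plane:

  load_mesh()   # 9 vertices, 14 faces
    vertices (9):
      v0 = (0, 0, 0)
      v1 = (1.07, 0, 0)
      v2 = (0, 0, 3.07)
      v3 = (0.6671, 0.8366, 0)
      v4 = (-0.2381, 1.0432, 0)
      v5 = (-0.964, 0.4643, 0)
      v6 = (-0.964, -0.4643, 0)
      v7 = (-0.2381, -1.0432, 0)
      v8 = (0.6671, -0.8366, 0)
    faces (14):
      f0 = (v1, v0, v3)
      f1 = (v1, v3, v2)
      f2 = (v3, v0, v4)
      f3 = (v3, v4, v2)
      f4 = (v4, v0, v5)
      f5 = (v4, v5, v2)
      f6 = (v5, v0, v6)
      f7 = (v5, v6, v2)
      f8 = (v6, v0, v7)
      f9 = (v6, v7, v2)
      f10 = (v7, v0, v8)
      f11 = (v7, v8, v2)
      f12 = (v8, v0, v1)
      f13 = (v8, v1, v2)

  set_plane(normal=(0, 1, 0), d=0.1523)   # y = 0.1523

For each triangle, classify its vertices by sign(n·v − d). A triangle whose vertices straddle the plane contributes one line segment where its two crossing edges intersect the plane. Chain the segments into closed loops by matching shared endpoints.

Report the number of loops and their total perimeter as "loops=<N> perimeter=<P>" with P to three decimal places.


loops=1 perimeter=7.599

Straddling triangles (8 of 14):
  (v1,v0,v3) [--+] → (0.121443, 0.1523, 0)–(0.996654, 0.1523, 0)  len=0.8752
  (v1,v3,v2) [-+-] → (0.996654, 0.1523, 0)–(0.121443, 0.1523, 2.51112)  len=2.6593
  (v3,v0,v4) [+-+] → (0.121443, 0.1523, 0)–(-0.034761, 0.1523, 0)  len=0.1562
  (v3,v4,v2) [++-] → (-0.034761, 0.1523, 2.6218)–(0.121443, 0.1523, 2.51112)  len=0.1914
  (v4,v0,v5) [+-+] → (-0.034761, 0.1523, 0)–(-0.316212, 0.1523, 0)  len=0.2815
  (v4,v5,v2) [++-] → (-0.316212, 0.1523, 2.06298)–(-0.034761, 0.1523, 2.6218)  len=0.6257
  (v5,v0,v6) [+--] → (-0.316212, 0.1523, 0)–(-0.964, 0.1523, 0)  len=0.6478
  (v5,v6,v2) [+--] → (-0.964, 0.1523, 0)–(-0.316212, 0.1523, 2.06298)  len=2.1623

Chained into 1 loop(s):
  loop 1: 8 segments, perimeter = 7.5994
Total perimeter = 7.599


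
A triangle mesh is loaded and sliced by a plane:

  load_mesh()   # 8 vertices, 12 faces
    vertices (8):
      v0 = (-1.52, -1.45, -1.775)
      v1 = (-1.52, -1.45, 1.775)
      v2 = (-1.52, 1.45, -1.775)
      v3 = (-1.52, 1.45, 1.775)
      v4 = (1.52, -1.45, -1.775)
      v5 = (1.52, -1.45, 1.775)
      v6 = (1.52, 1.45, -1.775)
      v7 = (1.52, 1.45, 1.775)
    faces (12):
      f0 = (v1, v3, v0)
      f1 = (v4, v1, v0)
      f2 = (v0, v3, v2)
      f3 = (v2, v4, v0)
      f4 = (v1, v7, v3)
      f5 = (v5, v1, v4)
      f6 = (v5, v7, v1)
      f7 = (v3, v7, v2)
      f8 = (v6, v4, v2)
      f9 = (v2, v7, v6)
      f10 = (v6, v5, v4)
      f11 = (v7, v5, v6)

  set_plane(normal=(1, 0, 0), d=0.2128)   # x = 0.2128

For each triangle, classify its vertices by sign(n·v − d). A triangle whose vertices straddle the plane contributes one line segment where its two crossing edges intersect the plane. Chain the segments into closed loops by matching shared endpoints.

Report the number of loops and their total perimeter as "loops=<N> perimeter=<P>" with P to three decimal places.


Straddling triangles (8 of 12):
  (v4,v1,v0) [+--] → (0.2128, -1.45, -0.2485)–(0.2128, -1.45, -1.775)  len=1.5265
  (v2,v4,v0) [-+-] → (0.2128, -0.203, -1.775)–(0.2128, -1.45, -1.775)  len=1.2470
  (v1,v7,v3) [-+-] → (0.2128, 0.203, 1.775)–(0.2128, 1.45, 1.775)  len=1.2470
  (v5,v1,v4) [+-+] → (0.2128, -1.45, 1.775)–(0.2128, -1.45, -0.2485)  len=2.0235
  (v5,v7,v1) [++-] → (0.2128, 0.203, 1.775)–(0.2128, -1.45, 1.775)  len=1.6530
  (v3,v7,v2) [-+-] → (0.2128, 1.45, 1.775)–(0.2128, 1.45, 0.2485)  len=1.5265
  (v6,v4,v2) [++-] → (0.2128, -0.203, -1.775)–(0.2128, 1.45, -1.775)  len=1.6530
  (v2,v7,v6) [-++] → (0.2128, 1.45, 0.2485)–(0.2128, 1.45, -1.775)  len=2.0235

Chained into 1 loop(s):
  loop 1: 8 segments, perimeter = 12.9000
Total perimeter = 12.900

loops=1 perimeter=12.900


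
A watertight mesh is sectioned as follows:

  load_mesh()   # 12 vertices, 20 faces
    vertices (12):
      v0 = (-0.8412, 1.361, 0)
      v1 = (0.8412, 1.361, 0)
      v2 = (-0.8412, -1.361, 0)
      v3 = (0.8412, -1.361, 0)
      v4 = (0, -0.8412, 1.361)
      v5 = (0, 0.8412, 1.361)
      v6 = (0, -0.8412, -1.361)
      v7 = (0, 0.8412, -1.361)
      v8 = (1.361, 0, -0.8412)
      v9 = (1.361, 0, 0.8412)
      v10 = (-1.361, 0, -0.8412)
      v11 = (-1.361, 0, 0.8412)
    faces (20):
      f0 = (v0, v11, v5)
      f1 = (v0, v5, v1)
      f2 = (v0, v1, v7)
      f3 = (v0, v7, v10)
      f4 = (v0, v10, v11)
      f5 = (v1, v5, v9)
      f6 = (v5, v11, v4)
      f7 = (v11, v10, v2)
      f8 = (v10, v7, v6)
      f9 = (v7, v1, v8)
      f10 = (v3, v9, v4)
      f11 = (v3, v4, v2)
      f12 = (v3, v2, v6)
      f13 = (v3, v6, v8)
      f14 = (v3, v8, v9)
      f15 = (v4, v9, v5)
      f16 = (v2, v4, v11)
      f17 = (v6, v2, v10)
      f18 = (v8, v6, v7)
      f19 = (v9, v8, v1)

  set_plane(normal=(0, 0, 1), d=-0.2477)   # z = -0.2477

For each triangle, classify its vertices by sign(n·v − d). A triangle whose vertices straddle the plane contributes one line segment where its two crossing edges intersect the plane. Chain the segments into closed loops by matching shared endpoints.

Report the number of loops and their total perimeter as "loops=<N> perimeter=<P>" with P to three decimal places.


Straddling triangles (10 of 20):
  (v0,v1,v7) [++-] → (0.688103, 1.2664, -0.2477)–(-0.688103, 1.2664, -0.2477)  len=1.3762
  (v0,v7,v10) [+--] → (-0.688103, 1.2664, -0.2477)–(-0.99426, 0.96024, -0.2477)  len=0.4330
  (v0,v10,v11) [+-+] → (-0.99426, 0.96024, -0.2477)–(-1.361, 0, -0.2477)  len=1.0279
  (v11,v10,v2) [+-+] → (-1.361, 0, -0.2477)–(-0.99426, -0.96024, -0.2477)  len=1.0279
  (v7,v1,v8) [-+-] → (0.688103, 1.2664, -0.2477)–(0.99426, 0.96024, -0.2477)  len=0.4330
  (v3,v2,v6) [++-] → (-0.688103, -1.2664, -0.2477)–(0.688103, -1.2664, -0.2477)  len=1.3762
  (v3,v6,v8) [+--] → (0.688103, -1.2664, -0.2477)–(0.99426, -0.96024, -0.2477)  len=0.4330
  (v3,v8,v9) [+-+] → (0.99426, -0.96024, -0.2477)–(1.361, 0, -0.2477)  len=1.0279
  (v6,v2,v10) [-+-] → (-0.688103, -1.2664, -0.2477)–(-0.99426, -0.96024, -0.2477)  len=0.4330
  (v9,v8,v1) [+-+] → (1.361, 0, -0.2477)–(0.99426, 0.96024, -0.2477)  len=1.0279

Chained into 1 loop(s):
  loop 1: 10 segments, perimeter = 8.5959
Total perimeter = 8.596

loops=1 perimeter=8.596


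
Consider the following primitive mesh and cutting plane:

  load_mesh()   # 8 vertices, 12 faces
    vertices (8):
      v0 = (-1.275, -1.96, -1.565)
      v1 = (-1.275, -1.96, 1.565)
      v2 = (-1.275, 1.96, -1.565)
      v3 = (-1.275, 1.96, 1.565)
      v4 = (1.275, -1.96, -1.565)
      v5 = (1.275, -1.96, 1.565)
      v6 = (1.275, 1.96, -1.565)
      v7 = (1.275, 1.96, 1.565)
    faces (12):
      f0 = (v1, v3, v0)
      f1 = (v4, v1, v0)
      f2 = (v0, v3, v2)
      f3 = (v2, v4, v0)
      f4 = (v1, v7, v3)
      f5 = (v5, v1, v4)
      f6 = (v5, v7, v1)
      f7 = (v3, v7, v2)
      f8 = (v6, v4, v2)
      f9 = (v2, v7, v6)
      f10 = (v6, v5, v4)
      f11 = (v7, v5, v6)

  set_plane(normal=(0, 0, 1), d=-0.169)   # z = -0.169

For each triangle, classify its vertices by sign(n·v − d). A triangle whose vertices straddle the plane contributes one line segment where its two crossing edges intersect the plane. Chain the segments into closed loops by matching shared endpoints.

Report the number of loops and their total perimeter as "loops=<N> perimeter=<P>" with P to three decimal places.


loops=1 perimeter=12.940

Straddling triangles (8 of 12):
  (v1,v3,v0) [++-] → (-1.275, -0.211655, -0.169)–(-1.275, -1.96, -0.169)  len=1.7483
  (v4,v1,v0) [-+-] → (0.137684, -1.96, -0.169)–(-1.275, -1.96, -0.169)  len=1.4127
  (v0,v3,v2) [-+-] → (-1.275, -0.211655, -0.169)–(-1.275, 1.96, -0.169)  len=2.1717
  (v5,v1,v4) [++-] → (0.137684, -1.96, -0.169)–(1.275, -1.96, -0.169)  len=1.1373
  (v3,v7,v2) [++-] → (-0.137684, 1.96, -0.169)–(-1.275, 1.96, -0.169)  len=1.1373
  (v2,v7,v6) [-+-] → (-0.137684, 1.96, -0.169)–(1.275, 1.96, -0.169)  len=1.4127
  (v6,v5,v4) [-+-] → (1.275, 0.211655, -0.169)–(1.275, -1.96, -0.169)  len=2.1717
  (v7,v5,v6) [++-] → (1.275, 0.211655, -0.169)–(1.275, 1.96, -0.169)  len=1.7483

Chained into 1 loop(s):
  loop 1: 8 segments, perimeter = 12.9400
Total perimeter = 12.940


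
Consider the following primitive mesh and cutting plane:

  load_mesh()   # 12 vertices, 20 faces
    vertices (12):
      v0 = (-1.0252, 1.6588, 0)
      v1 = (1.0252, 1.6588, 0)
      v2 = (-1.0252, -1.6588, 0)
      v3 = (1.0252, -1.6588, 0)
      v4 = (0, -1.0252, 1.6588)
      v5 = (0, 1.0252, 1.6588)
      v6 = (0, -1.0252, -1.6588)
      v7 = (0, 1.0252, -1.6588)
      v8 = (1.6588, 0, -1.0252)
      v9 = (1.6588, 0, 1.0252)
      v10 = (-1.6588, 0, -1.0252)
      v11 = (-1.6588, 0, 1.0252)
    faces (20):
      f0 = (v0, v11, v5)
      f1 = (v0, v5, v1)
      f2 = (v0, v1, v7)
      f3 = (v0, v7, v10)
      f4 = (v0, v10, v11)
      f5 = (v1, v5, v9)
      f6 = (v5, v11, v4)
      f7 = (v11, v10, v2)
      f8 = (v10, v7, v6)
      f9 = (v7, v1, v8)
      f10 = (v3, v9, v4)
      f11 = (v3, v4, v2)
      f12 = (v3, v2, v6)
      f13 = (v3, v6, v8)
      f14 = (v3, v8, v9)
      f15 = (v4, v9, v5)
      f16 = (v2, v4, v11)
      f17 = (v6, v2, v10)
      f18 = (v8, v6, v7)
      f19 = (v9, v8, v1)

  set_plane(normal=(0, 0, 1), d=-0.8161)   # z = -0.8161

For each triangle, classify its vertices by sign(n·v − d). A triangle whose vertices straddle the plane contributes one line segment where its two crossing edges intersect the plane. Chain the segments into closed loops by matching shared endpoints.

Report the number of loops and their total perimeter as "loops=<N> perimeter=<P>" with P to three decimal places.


loops=1 perimeter=9.238

Straddling triangles (10 of 20):
  (v0,v1,v7) [++-] → (0.52082, 1.34708, -0.8161)–(-0.52082, 1.34708, -0.8161)  len=1.0416
  (v0,v7,v10) [+--] → (-0.52082, 1.34708, -0.8161)–(-1.52957, 0.338329, -0.8161)  len=1.4266
  (v0,v10,v11) [+-+] → (-1.52957, 0.338329, -0.8161)–(-1.6588, 0, -0.8161)  len=0.3622
  (v11,v10,v2) [+-+] → (-1.6588, 0, -0.8161)–(-1.52957, -0.338329, -0.8161)  len=0.3622
  (v7,v1,v8) [-+-] → (0.52082, 1.34708, -0.8161)–(1.52957, 0.338329, -0.8161)  len=1.4266
  (v3,v2,v6) [++-] → (-0.52082, -1.34708, -0.8161)–(0.52082, -1.34708, -0.8161)  len=1.0416
  (v3,v6,v8) [+--] → (0.52082, -1.34708, -0.8161)–(1.52957, -0.338329, -0.8161)  len=1.4266
  (v3,v8,v9) [+-+] → (1.52957, -0.338329, -0.8161)–(1.6588, 0, -0.8161)  len=0.3622
  (v6,v2,v10) [-+-] → (-0.52082, -1.34708, -0.8161)–(-1.52957, -0.338329, -0.8161)  len=1.4266
  (v9,v8,v1) [+-+] → (1.6588, 0, -0.8161)–(1.52957, 0.338329, -0.8161)  len=0.3622

Chained into 1 loop(s):
  loop 1: 10 segments, perimeter = 9.2383
Total perimeter = 9.238
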